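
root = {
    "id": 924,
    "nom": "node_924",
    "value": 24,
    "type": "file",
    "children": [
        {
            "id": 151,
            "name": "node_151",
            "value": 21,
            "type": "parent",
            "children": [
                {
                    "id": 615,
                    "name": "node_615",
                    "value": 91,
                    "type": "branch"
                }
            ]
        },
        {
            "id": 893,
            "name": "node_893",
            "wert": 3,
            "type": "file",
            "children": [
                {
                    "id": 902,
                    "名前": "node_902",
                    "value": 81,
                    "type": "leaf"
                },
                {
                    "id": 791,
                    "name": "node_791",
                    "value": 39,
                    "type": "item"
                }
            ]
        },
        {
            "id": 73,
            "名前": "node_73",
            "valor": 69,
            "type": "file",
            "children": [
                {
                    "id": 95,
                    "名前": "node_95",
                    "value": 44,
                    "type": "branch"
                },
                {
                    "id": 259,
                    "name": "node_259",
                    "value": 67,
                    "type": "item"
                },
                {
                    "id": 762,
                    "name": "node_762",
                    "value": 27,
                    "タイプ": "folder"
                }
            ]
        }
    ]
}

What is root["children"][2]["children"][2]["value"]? 27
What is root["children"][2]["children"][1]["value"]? 67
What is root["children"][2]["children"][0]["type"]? "branch"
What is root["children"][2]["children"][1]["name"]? "node_259"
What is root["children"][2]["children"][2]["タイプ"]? "folder"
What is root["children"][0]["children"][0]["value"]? 91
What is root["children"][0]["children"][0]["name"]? "node_615"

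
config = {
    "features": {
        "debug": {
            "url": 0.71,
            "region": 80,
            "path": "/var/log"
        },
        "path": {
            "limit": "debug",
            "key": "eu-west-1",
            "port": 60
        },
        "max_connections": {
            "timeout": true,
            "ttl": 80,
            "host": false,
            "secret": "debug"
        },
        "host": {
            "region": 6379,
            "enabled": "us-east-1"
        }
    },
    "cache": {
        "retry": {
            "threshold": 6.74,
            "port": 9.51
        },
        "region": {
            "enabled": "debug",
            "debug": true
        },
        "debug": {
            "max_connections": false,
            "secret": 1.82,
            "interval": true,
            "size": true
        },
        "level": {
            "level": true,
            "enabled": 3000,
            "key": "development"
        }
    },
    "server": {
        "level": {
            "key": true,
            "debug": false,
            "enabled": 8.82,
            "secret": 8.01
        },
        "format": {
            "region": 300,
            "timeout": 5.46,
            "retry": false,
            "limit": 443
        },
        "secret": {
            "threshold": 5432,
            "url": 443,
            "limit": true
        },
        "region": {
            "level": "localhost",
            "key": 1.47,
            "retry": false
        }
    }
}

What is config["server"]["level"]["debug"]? False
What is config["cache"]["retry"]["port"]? 9.51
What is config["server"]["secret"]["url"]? 443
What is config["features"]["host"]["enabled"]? "us-east-1"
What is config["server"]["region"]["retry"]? False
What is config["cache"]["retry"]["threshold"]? 6.74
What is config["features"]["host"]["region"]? 6379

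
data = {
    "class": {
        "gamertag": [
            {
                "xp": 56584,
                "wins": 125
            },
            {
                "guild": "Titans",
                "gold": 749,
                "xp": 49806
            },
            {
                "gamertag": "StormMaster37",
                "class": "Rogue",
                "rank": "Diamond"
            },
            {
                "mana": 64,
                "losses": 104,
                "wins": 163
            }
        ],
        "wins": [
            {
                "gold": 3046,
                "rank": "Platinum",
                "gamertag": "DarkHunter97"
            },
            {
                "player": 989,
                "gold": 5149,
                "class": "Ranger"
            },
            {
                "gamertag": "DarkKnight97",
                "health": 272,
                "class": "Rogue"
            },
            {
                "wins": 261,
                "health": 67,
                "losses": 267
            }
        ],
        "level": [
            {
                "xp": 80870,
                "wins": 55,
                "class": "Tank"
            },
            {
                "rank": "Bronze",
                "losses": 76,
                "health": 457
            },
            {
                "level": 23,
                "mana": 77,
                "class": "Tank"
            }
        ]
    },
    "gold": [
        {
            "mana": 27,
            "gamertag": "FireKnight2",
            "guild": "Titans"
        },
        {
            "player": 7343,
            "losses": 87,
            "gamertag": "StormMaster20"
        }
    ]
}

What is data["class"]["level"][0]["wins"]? 55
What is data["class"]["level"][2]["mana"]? 77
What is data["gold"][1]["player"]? 7343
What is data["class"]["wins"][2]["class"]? "Rogue"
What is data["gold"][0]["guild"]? "Titans"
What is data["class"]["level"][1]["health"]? 457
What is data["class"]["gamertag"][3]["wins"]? 163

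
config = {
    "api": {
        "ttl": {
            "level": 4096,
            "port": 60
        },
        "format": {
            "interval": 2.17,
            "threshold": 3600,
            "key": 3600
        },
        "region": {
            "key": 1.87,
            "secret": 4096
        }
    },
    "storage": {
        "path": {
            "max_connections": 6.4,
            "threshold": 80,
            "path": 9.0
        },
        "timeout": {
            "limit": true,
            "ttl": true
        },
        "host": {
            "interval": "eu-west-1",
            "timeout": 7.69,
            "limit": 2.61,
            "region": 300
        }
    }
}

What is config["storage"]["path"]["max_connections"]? 6.4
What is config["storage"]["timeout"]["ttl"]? True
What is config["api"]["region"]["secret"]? 4096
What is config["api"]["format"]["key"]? 3600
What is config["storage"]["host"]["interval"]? "eu-west-1"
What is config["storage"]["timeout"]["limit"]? True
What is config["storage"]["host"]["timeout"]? 7.69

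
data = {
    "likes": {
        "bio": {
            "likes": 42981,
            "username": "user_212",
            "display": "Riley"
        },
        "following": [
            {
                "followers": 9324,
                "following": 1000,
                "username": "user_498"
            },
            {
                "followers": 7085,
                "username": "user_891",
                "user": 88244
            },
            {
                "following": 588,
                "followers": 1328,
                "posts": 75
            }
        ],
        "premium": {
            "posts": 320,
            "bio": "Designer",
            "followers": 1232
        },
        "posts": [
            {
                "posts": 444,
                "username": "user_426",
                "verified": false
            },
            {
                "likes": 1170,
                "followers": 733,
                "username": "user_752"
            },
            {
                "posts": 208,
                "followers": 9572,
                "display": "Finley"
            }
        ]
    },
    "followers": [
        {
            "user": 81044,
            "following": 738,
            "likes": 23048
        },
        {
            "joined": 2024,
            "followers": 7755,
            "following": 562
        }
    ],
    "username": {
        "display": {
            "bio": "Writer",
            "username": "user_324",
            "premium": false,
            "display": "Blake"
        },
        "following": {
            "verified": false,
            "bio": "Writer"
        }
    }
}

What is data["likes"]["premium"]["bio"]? "Designer"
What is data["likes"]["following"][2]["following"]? 588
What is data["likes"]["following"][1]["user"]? 88244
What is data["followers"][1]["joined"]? 2024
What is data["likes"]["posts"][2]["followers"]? 9572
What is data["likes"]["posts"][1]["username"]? "user_752"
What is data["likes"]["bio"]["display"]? "Riley"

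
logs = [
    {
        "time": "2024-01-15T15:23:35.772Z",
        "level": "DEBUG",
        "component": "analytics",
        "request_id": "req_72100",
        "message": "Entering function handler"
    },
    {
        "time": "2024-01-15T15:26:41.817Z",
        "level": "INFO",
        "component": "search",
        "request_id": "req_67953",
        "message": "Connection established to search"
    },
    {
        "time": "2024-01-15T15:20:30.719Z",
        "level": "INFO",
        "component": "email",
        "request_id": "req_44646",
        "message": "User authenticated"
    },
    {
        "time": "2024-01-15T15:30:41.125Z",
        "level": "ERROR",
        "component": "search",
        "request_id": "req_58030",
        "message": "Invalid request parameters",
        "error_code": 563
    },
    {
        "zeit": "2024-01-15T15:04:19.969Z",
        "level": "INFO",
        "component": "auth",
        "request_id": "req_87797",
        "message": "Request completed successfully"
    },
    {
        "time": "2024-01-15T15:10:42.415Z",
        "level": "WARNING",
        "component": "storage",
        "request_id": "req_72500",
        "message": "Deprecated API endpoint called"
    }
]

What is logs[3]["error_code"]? 563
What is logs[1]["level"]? "INFO"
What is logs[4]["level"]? "INFO"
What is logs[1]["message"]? "Connection established to search"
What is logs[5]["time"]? "2024-01-15T15:10:42.415Z"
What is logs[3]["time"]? "2024-01-15T15:30:41.125Z"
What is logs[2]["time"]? "2024-01-15T15:20:30.719Z"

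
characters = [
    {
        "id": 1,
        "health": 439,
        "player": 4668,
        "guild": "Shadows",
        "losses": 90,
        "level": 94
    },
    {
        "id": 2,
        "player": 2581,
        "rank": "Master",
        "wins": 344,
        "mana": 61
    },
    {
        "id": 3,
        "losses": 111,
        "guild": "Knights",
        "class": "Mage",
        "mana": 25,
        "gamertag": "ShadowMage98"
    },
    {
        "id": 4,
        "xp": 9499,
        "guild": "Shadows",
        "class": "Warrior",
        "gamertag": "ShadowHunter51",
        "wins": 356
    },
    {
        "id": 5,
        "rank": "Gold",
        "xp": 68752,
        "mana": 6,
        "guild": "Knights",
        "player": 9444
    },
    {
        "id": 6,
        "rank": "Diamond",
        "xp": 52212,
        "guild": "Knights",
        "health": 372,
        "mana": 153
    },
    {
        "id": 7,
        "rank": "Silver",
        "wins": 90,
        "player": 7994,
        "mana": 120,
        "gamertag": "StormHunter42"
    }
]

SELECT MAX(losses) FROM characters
111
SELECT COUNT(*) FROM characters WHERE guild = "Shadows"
2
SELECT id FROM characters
[1, 2, 3, 4, 5, 6, 7]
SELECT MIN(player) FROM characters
2581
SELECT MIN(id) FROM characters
1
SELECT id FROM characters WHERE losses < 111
[1]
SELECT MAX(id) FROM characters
7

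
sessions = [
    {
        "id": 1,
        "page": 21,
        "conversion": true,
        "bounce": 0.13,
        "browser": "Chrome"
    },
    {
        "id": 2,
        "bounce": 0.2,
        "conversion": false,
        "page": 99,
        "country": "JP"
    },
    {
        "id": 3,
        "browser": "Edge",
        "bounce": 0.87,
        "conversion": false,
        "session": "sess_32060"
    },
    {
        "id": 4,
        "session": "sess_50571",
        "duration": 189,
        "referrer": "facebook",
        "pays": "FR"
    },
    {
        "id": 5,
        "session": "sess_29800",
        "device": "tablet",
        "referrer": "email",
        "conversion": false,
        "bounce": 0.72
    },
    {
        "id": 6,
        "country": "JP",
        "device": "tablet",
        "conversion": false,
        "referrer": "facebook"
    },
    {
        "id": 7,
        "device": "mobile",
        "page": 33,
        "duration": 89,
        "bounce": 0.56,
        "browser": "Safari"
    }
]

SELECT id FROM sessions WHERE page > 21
[2, 7]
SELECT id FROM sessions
[1, 2, 3, 4, 5, 6, 7]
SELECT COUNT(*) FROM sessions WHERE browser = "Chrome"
1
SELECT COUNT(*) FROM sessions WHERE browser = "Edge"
1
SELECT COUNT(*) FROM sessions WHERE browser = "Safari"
1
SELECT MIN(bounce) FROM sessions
0.13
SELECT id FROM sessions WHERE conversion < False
[]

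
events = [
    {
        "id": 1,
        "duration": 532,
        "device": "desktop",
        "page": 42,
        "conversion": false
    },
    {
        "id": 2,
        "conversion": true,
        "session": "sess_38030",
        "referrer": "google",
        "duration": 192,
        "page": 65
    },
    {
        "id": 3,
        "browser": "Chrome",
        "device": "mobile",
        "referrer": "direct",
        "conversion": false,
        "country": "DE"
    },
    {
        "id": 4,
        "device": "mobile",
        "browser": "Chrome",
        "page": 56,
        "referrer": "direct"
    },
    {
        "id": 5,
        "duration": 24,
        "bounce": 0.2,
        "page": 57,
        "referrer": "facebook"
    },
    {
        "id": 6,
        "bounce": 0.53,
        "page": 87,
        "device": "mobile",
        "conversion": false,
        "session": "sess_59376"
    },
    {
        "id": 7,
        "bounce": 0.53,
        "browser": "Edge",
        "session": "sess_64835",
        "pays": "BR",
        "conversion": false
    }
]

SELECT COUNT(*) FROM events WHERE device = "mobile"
3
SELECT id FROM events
[1, 2, 3, 4, 5, 6, 7]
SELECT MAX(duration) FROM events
532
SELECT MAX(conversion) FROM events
True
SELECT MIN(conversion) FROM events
False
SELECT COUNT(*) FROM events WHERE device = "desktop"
1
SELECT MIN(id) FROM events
1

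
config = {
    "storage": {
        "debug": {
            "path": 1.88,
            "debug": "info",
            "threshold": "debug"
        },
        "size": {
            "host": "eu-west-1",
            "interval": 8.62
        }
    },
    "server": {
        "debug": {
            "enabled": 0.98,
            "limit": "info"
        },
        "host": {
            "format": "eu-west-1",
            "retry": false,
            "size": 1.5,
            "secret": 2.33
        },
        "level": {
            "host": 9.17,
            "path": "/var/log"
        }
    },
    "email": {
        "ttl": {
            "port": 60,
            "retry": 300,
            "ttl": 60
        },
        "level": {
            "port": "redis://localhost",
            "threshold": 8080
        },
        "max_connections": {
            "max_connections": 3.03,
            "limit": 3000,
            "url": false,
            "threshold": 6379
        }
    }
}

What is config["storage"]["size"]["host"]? "eu-west-1"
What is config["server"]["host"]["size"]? 1.5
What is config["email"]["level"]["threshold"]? 8080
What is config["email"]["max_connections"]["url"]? False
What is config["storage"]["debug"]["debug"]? "info"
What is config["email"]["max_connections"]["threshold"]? 6379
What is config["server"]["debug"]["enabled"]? 0.98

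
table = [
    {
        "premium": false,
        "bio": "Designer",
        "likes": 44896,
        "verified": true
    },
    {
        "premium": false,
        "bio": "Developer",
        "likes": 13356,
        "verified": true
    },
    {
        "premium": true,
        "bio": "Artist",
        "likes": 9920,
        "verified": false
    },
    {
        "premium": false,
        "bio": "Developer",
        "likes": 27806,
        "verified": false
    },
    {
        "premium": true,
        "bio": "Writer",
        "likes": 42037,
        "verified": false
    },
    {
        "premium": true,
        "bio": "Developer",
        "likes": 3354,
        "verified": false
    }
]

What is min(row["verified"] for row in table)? False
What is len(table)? 6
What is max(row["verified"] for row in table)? True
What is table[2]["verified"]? False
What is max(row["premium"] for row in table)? True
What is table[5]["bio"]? "Developer"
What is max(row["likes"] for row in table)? 44896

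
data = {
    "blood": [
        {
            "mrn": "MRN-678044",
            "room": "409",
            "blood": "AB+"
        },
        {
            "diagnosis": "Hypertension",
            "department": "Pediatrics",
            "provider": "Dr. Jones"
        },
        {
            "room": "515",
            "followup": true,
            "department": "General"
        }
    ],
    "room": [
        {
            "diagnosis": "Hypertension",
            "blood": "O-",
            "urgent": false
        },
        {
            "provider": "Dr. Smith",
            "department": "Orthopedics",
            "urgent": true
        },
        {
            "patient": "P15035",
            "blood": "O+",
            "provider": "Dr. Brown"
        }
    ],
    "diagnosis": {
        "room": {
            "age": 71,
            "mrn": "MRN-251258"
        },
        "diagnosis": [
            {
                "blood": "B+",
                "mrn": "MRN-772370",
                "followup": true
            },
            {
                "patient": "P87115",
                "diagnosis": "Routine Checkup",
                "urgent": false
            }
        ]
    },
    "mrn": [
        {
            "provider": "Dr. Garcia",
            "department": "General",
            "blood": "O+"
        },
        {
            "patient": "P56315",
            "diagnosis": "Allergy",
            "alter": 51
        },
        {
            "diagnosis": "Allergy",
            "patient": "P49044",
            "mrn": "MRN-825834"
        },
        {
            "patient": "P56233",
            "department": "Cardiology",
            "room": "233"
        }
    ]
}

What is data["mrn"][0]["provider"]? "Dr. Garcia"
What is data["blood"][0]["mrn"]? "MRN-678044"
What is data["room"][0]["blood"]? "O-"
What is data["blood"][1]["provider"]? "Dr. Jones"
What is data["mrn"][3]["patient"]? "P56233"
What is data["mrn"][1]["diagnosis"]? "Allergy"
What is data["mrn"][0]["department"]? "General"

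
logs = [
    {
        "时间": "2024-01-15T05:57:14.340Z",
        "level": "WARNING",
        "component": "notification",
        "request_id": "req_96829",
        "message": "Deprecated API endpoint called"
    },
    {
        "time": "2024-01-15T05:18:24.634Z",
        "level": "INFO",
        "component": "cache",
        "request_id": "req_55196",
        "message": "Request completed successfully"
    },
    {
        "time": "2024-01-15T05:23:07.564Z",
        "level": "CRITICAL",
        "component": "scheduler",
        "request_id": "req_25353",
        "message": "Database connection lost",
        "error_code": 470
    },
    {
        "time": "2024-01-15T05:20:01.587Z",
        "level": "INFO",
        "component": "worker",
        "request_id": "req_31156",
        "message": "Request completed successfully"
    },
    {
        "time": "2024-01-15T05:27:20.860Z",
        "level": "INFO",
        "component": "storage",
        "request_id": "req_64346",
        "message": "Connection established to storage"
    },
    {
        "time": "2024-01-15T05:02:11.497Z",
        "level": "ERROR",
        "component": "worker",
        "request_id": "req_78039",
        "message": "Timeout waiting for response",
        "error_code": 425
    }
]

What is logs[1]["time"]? "2024-01-15T05:18:24.634Z"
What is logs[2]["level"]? "CRITICAL"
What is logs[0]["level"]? "WARNING"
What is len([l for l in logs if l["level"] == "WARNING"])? 1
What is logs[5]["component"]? "worker"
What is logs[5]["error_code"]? 425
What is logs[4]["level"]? "INFO"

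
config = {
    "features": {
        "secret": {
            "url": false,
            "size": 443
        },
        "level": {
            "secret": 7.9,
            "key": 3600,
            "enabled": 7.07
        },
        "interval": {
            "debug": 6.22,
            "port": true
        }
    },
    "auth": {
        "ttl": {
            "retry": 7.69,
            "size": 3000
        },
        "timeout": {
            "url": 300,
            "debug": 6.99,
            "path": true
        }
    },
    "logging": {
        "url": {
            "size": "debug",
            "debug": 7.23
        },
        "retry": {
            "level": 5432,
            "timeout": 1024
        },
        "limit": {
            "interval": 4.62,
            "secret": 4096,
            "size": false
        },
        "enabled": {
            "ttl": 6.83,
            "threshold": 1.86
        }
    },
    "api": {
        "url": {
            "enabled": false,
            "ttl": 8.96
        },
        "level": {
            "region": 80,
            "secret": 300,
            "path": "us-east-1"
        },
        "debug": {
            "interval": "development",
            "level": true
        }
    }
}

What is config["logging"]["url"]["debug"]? 7.23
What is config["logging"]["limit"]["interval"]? 4.62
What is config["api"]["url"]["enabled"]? False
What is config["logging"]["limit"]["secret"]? 4096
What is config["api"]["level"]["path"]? "us-east-1"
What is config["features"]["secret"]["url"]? False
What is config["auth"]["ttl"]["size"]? 3000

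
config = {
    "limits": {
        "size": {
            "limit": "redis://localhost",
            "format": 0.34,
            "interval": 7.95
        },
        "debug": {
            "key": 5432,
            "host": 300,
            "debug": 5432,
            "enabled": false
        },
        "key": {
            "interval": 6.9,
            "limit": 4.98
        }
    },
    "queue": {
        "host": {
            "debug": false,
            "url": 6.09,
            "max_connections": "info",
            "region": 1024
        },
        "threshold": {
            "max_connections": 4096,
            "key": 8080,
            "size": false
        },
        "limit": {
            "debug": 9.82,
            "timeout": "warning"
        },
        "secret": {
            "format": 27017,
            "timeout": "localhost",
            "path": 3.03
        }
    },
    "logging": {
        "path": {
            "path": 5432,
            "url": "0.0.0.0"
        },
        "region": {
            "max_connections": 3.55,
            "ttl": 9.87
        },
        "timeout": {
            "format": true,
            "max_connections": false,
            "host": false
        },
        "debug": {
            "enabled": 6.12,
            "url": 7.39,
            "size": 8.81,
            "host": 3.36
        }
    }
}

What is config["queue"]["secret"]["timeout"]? "localhost"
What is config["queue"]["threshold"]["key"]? 8080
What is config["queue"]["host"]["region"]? 1024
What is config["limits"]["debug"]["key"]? 5432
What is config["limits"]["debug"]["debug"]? 5432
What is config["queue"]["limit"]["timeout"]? "warning"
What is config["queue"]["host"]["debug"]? False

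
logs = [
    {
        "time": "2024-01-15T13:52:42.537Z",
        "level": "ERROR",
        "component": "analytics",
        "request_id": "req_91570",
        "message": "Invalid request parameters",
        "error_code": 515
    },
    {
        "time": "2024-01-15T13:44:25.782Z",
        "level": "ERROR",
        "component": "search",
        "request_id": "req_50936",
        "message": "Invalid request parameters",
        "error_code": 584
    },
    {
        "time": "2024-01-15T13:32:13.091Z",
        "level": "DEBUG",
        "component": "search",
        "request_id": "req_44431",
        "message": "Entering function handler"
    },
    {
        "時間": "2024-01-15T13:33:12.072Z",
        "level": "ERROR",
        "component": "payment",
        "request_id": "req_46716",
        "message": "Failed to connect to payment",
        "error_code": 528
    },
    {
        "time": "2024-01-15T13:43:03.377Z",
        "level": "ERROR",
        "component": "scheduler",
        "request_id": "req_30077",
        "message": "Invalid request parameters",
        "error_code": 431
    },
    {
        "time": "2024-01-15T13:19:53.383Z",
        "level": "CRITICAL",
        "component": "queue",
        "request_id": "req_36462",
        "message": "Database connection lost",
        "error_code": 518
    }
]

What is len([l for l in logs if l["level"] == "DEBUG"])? 1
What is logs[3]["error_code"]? 528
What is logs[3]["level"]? "ERROR"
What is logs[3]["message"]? "Failed to connect to payment"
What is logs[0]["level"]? "ERROR"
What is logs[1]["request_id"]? "req_50936"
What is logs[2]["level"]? "DEBUG"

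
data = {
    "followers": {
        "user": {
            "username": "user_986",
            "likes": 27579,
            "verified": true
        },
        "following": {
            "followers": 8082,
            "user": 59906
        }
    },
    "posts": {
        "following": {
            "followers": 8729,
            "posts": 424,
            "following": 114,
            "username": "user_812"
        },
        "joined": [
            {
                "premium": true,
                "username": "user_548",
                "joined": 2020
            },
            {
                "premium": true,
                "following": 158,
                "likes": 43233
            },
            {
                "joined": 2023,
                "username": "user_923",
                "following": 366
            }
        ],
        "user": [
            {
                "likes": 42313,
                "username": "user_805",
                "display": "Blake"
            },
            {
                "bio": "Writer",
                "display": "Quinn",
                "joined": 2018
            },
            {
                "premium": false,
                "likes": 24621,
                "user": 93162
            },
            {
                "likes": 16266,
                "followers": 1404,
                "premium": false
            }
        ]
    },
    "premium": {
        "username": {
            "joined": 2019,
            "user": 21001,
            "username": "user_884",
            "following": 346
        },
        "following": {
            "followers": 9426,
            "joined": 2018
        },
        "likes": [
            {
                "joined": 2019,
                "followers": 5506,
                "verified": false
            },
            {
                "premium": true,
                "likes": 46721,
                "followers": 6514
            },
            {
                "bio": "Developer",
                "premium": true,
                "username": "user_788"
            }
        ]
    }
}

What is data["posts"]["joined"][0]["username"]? "user_548"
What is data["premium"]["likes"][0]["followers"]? 5506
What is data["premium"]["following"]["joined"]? 2018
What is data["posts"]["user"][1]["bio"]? "Writer"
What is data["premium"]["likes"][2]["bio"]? "Developer"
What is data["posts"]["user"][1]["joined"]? 2018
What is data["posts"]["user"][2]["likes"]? 24621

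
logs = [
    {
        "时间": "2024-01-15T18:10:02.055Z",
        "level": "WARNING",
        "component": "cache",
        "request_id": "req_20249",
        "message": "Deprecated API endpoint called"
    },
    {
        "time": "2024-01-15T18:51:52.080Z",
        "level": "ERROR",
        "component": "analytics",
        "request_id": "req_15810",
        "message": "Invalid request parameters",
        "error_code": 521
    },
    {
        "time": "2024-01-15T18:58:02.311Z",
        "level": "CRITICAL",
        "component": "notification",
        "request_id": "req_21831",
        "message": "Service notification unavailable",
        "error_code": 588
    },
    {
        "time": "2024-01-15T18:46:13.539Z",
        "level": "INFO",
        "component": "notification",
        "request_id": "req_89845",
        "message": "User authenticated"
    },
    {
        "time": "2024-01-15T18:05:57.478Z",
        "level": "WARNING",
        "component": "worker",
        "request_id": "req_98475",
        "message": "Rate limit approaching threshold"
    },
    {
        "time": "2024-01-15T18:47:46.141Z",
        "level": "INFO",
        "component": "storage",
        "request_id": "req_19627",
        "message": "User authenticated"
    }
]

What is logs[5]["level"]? "INFO"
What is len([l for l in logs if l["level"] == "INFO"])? 2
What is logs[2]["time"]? "2024-01-15T18:58:02.311Z"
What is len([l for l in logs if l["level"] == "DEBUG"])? 0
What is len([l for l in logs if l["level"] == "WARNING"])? 2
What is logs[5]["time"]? "2024-01-15T18:47:46.141Z"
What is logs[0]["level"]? "WARNING"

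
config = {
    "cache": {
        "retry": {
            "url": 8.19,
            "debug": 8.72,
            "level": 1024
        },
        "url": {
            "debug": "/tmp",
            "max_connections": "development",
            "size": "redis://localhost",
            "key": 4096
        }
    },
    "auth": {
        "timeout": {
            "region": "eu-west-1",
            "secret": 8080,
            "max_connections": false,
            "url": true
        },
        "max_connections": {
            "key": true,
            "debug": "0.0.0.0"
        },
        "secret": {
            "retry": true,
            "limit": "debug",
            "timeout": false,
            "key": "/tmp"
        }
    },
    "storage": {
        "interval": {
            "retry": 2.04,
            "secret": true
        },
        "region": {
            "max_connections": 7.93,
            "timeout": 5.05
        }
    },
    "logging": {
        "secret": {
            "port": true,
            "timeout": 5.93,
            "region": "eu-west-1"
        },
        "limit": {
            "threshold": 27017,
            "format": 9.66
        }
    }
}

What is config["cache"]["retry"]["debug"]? 8.72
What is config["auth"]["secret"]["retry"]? True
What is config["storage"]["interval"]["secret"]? True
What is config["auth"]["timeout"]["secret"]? 8080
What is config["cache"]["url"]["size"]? "redis://localhost"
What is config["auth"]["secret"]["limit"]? "debug"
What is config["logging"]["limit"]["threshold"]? 27017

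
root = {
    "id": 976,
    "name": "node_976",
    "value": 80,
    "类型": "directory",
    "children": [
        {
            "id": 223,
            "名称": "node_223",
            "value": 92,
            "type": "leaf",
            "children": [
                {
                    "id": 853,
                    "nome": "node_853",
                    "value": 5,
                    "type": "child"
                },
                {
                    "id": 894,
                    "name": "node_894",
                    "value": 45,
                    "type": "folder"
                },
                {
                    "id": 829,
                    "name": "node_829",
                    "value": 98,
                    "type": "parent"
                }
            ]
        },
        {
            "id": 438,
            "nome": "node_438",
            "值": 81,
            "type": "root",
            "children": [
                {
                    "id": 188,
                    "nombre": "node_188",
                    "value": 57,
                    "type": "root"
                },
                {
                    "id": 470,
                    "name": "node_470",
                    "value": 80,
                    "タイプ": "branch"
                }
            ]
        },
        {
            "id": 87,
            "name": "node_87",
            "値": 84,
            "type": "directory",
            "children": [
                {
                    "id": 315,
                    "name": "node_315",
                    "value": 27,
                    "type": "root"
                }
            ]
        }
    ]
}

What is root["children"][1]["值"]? 81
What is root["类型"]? "directory"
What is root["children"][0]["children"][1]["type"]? "folder"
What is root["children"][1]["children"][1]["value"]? 80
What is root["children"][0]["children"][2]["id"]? 829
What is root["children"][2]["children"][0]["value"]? 27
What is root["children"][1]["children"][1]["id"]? 470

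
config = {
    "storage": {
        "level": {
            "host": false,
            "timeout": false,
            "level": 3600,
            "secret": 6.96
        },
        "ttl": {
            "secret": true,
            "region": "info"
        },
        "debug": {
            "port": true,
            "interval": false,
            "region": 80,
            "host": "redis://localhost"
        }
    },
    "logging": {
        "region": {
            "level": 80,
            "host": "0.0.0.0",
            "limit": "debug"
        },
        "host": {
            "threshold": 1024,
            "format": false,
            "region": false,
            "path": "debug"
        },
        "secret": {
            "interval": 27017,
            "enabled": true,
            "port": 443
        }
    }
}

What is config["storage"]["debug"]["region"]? 80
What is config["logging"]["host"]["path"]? "debug"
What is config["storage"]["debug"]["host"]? "redis://localhost"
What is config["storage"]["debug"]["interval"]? False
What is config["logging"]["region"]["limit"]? "debug"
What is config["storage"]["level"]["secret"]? 6.96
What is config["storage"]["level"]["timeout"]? False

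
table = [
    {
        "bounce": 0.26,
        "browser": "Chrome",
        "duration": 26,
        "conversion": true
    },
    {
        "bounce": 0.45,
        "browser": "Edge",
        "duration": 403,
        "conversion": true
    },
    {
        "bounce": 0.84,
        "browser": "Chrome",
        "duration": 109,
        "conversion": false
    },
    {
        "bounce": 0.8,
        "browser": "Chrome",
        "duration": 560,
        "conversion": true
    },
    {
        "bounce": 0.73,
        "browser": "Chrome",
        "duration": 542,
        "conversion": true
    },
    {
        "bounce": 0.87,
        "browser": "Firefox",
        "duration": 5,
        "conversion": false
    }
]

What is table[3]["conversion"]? True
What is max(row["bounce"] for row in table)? 0.87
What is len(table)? 6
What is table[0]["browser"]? "Chrome"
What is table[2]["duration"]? 109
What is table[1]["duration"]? 403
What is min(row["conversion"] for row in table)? False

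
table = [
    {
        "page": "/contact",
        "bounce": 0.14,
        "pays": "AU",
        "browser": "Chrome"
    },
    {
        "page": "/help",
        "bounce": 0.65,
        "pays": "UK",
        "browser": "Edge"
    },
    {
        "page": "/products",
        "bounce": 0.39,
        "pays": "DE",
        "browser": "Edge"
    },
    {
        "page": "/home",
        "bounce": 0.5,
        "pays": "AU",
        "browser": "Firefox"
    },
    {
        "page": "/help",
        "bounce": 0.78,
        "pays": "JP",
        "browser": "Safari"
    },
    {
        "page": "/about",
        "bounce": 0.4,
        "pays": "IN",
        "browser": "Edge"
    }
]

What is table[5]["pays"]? "IN"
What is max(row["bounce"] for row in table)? 0.78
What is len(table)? 6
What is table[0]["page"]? "/contact"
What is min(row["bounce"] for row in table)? 0.14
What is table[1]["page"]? "/help"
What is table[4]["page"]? "/help"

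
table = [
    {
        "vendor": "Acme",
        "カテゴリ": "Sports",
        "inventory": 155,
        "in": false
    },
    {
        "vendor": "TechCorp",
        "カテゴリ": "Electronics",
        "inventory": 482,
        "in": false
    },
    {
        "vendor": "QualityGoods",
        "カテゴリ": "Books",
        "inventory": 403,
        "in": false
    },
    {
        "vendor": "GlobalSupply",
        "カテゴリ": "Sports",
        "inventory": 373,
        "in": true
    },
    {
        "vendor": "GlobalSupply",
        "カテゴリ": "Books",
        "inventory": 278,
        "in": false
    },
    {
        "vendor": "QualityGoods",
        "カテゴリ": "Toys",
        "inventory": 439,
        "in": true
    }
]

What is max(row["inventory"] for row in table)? 482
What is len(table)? 6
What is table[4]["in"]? False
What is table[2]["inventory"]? 403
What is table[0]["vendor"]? "Acme"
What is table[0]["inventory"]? 155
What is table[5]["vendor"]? "QualityGoods"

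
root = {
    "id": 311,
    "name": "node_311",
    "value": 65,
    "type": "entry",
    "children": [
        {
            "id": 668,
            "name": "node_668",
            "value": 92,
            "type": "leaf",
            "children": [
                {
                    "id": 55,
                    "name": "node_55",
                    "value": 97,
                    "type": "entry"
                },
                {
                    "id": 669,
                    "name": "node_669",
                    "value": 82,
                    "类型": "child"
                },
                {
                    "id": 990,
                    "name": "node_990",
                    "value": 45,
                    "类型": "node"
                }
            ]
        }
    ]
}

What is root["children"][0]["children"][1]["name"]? "node_669"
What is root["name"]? "node_311"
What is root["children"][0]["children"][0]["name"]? "node_55"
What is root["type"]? "entry"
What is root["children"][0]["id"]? 668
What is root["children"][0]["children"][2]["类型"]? "node"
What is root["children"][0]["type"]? "leaf"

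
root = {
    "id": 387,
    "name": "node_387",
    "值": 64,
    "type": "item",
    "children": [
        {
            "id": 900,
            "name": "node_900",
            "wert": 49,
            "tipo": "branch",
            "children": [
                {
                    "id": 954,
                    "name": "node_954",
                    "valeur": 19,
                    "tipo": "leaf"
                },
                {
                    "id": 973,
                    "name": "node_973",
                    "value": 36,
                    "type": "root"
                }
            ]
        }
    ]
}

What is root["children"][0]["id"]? 900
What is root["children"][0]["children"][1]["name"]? "node_973"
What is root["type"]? "item"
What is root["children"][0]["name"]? "node_900"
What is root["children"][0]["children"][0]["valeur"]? 19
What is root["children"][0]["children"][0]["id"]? 954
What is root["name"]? "node_387"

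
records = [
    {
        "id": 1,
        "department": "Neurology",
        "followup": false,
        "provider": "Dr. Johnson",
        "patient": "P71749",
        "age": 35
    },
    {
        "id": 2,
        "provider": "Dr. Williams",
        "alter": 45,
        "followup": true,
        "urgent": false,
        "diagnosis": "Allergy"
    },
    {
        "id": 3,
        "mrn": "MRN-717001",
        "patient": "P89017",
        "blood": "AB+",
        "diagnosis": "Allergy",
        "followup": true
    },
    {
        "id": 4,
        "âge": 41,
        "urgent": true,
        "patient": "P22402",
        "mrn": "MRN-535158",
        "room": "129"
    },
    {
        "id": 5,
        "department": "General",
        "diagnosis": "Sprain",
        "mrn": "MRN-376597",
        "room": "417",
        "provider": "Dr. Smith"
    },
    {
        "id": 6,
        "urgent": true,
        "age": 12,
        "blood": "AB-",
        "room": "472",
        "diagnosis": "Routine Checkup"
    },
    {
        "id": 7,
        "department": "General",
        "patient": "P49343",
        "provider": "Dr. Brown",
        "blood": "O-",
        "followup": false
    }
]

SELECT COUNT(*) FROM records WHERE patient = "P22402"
1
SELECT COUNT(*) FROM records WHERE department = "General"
2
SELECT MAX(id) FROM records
7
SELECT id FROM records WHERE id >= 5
[5, 6, 7]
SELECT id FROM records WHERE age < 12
[]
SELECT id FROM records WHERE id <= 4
[1, 2, 3, 4]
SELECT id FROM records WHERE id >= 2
[2, 3, 4, 5, 6, 7]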